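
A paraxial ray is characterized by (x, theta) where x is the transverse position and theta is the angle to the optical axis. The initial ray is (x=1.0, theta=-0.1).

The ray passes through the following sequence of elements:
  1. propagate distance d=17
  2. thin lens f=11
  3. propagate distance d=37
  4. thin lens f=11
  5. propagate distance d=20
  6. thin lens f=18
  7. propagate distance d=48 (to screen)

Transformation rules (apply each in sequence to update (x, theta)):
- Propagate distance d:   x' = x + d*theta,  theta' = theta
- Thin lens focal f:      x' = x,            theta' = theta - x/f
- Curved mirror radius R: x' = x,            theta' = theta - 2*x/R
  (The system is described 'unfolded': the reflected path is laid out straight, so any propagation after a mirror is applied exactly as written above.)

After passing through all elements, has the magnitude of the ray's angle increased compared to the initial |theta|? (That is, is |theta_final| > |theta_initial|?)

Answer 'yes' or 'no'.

Answer: no

Derivation:
Initial: x=1.0000 theta=-0.1000
After 1 (propagate distance d=17): x=-0.7000 theta=-0.1000
After 2 (thin lens f=11): x=-0.7000 theta=-2/55 (≈-0.0364)
After 3 (propagate distance d=37): x=-45/22 (≈-2.0455) theta=-2/55 (≈-0.0364)
After 4 (thin lens f=11): x=-45/22 (≈-2.0455) theta=181/1210 (≈0.1496)
After 5 (propagate distance d=20): x=229/242 (≈0.9463) theta=181/1210 (≈0.1496)
After 6 (thin lens f=18): x=229/242 (≈0.9463) theta=2113/21780 (≈0.0970)
After 7 (propagate distance d=48 (to screen)): x=1849/330 (≈5.6030) theta=2113/21780 (≈0.0970)
|theta_initial|=0.1000 |theta_final|=2113/21780 (≈0.0970) -> not increased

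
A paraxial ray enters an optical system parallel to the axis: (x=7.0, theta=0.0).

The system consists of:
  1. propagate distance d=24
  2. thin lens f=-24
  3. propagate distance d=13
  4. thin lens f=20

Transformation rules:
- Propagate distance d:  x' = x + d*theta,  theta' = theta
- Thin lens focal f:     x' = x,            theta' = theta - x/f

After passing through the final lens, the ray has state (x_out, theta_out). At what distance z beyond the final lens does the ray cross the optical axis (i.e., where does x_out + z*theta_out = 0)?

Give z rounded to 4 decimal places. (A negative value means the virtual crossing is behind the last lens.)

Answer: 43.5294

Derivation:
Initial: x=7.0000 theta=0.0000
After 1 (propagate distance d=24): x=7.0000 theta=0.0000
After 2 (thin lens f=-24): x=7.0000 theta=7/24 (≈0.2917)
After 3 (propagate distance d=13): x=259/24 (≈10.7917) theta=7/24 (≈0.2917)
After 4 (thin lens f=20): x=259/24 (≈10.7917) theta=-119/480 (≈-0.2479)
z_focus = -x_out/theta_out = -(259/24)/(-119/480) = 740/17 ≈ 43.5294
Rounded to 4 decimal places: z = 43.5294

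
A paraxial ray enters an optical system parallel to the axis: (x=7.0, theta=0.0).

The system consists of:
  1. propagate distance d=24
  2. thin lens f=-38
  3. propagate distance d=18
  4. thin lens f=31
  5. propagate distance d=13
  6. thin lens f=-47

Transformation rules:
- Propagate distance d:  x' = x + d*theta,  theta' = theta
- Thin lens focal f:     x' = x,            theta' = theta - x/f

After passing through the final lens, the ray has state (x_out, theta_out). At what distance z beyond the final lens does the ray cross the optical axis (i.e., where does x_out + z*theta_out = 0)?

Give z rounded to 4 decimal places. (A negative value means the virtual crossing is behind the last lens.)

Answer: -281.0042

Derivation:
Initial: x=7.0000 theta=0.0000
After 1 (propagate distance d=24): x=7.0000 theta=0.0000
After 2 (thin lens f=-38): x=7.0000 theta=7/38 (≈0.1842)
After 3 (propagate distance d=18): x=196/19 (≈10.3158) theta=7/38 (≈0.1842)
After 4 (thin lens f=31): x=196/19 (≈10.3158) theta=-175/1178 (≈-0.1486)
After 5 (propagate distance d=13): x=9877/1178 (≈8.3846) theta=-175/1178 (≈-0.1486)
After 6 (thin lens f=-47): x=9877/1178 (≈8.3846) theta=826/27683 (≈0.0298)
z_focus = -x_out/theta_out = -(9877/1178)/(826/27683) = -66317/236 ≈ -281.0042
Rounded to 4 decimal places: z = -281.0042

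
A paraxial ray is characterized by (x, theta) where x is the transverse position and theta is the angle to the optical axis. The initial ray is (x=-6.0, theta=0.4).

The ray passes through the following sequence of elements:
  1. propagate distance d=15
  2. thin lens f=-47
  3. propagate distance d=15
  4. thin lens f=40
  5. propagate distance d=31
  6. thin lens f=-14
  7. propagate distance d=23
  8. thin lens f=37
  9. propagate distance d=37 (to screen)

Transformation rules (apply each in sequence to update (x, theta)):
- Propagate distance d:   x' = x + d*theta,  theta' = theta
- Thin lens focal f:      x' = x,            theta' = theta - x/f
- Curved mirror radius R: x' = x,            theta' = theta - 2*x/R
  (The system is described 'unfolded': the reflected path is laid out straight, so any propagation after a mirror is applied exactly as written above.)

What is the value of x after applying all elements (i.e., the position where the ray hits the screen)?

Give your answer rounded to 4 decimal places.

Initial: x=-6.0000 theta=0.4000
After 1 (propagate distance d=15): x=0.0000 theta=0.4000
After 2 (thin lens f=-47): x=0.0000 theta=0.4000
After 3 (propagate distance d=15): x=6.0000 theta=0.4000
After 4 (thin lens f=40): x=6.0000 theta=0.2500
After 5 (propagate distance d=31): x=13.7500 theta=0.2500
After 6 (thin lens f=-14): x=13.7500 theta=69/56 (≈1.2321)
After 7 (propagate distance d=23): x=2357/56 (≈42.0893) theta=69/56 (≈1.2321)
After 8 (thin lens f=37): x=2357/56 (≈42.0893) theta=7/74 (≈0.0946)
After 9 (propagate distance d=37 (to screen)): x=2553/56 (≈45.5893) theta=7/74 (≈0.0946)
Rounded to 4 decimal places: x = 45.5893

Answer: 45.5893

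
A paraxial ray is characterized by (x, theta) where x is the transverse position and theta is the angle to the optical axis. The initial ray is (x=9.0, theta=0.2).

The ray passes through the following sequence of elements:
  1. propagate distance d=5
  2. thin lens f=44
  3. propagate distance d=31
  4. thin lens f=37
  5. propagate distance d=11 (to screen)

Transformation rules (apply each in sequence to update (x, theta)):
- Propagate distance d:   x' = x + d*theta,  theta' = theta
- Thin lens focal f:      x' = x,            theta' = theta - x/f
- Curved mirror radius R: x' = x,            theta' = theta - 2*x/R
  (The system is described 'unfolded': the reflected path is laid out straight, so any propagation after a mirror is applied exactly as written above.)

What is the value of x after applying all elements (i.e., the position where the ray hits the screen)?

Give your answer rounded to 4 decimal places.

Answer: 6.1329

Derivation:
Initial: x=9.0000 theta=0.2000
After 1 (propagate distance d=5): x=10.0000 theta=0.2000
After 2 (thin lens f=44): x=10.0000 theta=-3/110 (≈-0.0273)
After 3 (propagate distance d=31): x=1007/110 (≈9.1545) theta=-3/110 (≈-0.0273)
After 4 (thin lens f=37): x=1007/110 (≈9.1545) theta=-559/2035 (≈-0.2747)
After 5 (propagate distance d=11 (to screen)): x=24961/4070 (≈6.1329) theta=-559/2035 (≈-0.2747)
Rounded to 4 decimal places: x = 6.1329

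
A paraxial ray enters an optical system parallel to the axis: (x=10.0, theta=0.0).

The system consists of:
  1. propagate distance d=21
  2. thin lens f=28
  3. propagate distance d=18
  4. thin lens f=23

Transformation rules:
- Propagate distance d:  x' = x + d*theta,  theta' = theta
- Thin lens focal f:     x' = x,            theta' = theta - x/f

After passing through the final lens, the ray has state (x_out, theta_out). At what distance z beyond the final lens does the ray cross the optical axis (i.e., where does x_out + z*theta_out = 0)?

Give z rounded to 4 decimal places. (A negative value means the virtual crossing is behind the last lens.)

Answer: 6.9697

Derivation:
Initial: x=10.0000 theta=0.0000
After 1 (propagate distance d=21): x=10.0000 theta=0.0000
After 2 (thin lens f=28): x=10.0000 theta=-5/14 (≈-0.3571)
After 3 (propagate distance d=18): x=25/7 (≈3.5714) theta=-5/14 (≈-0.3571)
After 4 (thin lens f=23): x=25/7 (≈3.5714) theta=-165/322 (≈-0.5124)
z_focus = -x_out/theta_out = -(25/7)/(-165/322) = 230/33 ≈ 6.9697
Rounded to 4 decimal places: z = 6.9697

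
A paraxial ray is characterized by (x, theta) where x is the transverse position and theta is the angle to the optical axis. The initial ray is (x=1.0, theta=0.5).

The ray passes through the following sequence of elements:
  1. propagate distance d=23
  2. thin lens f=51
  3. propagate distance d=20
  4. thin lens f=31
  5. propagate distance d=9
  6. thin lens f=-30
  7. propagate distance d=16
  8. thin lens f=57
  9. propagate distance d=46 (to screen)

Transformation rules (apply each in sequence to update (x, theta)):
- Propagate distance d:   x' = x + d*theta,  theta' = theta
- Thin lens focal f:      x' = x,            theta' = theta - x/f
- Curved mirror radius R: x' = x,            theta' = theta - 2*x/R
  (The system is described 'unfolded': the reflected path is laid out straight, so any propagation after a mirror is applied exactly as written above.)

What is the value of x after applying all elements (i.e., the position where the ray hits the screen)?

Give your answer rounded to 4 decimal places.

Initial: x=1.0000 theta=0.5000
After 1 (propagate distance d=23): x=12.5000 theta=0.5000
After 2 (thin lens f=51): x=12.5000 theta=13/51 (≈0.2549)
After 3 (propagate distance d=20): x=1795/102 (≈17.5980) theta=13/51 (≈0.2549)
After 4 (thin lens f=31): x=1795/102 (≈17.5980) theta=-989/3162 (≈-0.3128)
After 5 (propagate distance d=9): x=23372/1581 (≈14.7830) theta=-989/3162 (≈-0.3128)
After 6 (thin lens f=-30): x=23372/1581 (≈14.7830) theta=8537/47430 (≈0.1800)
After 7 (propagate distance d=16): x=418876/23715 (≈17.6629) theta=8537/47430 (≈0.1800)
After 8 (thin lens f=57): x=418876/23715 (≈17.6629) theta=-351143/2703510 (≈-0.1299)
After 9 (propagate distance d=46 (to screen)): x=15799643/1351755 (≈11.6882) theta=-351143/2703510 (≈-0.1299)
Rounded to 4 decimal places: x = 11.6882

Answer: 11.6882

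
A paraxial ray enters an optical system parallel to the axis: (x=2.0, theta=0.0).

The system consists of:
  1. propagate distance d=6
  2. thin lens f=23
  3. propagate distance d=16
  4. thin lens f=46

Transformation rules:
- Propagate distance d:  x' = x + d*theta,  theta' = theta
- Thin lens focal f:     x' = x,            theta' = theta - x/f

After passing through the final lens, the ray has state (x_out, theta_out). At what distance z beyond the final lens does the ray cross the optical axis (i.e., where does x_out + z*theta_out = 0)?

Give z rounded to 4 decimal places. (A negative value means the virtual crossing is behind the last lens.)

Initial: x=2.0000 theta=0.0000
After 1 (propagate distance d=6): x=2.0000 theta=0.0000
After 2 (thin lens f=23): x=2.0000 theta=-2/23 (≈-0.0870)
After 3 (propagate distance d=16): x=14/23 (≈0.6087) theta=-2/23 (≈-0.0870)
After 4 (thin lens f=46): x=14/23 (≈0.6087) theta=-53/529 (≈-0.1002)
z_focus = -x_out/theta_out = -(14/23)/(-53/529) = 322/53 ≈ 6.0755
Rounded to 4 decimal places: z = 6.0755

Answer: 6.0755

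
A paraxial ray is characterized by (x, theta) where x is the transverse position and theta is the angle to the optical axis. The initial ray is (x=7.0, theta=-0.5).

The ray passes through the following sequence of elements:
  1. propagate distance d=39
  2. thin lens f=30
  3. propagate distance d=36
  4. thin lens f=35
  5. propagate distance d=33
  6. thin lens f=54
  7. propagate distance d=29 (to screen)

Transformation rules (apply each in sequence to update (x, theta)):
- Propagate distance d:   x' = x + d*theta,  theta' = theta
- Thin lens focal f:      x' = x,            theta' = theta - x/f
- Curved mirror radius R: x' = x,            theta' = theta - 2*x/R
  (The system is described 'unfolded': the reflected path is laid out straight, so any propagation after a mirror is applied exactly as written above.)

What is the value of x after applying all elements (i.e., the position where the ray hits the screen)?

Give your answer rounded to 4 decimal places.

Initial: x=7.0000 theta=-0.5000
After 1 (propagate distance d=39): x=-12.5000 theta=-0.5000
After 2 (thin lens f=30): x=-12.5000 theta=-1/12 (≈-0.0833)
After 3 (propagate distance d=36): x=-15.5000 theta=-1/12 (≈-0.0833)
After 4 (thin lens f=35): x=-15.5000 theta=151/420 (≈0.3595)
After 5 (propagate distance d=33): x=-509/140 (≈-3.6357) theta=151/420 (≈0.3595)
After 6 (thin lens f=54): x=-509/140 (≈-3.6357) theta=461/1080 (≈0.4269)
After 7 (propagate distance d=29 (to screen)): x=66097/7560 (≈8.7430) theta=461/1080 (≈0.4269)
Rounded to 4 decimal places: x = 8.7430

Answer: 8.7430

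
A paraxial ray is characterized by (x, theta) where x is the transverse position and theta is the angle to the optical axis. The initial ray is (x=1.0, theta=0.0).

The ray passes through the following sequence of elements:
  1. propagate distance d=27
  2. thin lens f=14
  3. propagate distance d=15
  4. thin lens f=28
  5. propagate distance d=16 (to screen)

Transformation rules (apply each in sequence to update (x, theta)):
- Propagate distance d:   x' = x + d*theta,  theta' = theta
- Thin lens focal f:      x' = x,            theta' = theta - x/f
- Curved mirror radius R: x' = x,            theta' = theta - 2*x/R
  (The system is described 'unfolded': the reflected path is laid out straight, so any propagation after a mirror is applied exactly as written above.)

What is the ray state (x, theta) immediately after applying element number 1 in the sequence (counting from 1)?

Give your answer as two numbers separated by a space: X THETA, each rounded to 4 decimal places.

Answer: 1.0000 0.0000

Derivation:
Initial: x=1.0000 theta=0.0000
After 1 (propagate distance d=27): x=1.0000 theta=0.0000
Rounded to 4 decimal places: x = 1.0000, theta = 0.0000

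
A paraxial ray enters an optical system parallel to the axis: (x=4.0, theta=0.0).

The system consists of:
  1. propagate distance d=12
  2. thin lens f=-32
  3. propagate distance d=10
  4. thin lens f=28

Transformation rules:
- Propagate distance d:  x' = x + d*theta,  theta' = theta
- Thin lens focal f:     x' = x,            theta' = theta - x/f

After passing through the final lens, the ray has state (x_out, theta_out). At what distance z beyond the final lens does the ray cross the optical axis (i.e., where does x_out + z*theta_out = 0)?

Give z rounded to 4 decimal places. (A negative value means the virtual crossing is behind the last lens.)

Answer: 84.0000

Derivation:
Initial: x=4.0000 theta=0.0000
After 1 (propagate distance d=12): x=4.0000 theta=0.0000
After 2 (thin lens f=-32): x=4.0000 theta=0.1250
After 3 (propagate distance d=10): x=5.2500 theta=0.1250
After 4 (thin lens f=28): x=5.2500 theta=-0.0625
z_focus = -x_out/theta_out = -(5.2500)/(-0.0625) = 84.0000
Rounded to 4 decimal places: z = 84.0000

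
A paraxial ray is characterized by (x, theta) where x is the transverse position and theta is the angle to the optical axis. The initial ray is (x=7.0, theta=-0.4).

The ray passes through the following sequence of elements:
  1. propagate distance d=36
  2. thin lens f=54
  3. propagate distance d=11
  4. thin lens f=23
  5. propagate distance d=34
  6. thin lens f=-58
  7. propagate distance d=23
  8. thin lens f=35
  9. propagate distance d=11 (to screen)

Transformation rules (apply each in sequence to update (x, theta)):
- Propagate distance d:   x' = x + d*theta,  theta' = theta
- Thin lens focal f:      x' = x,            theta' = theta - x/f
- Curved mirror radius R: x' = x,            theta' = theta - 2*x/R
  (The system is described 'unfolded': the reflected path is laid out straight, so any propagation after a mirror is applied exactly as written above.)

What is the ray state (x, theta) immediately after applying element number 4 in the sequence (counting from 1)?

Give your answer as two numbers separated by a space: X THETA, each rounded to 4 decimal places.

Answer: -10.2926 0.1845

Derivation:
Initial: x=7.0000 theta=-0.4000
After 1 (propagate distance d=36): x=-7.4000 theta=-0.4000
After 2 (thin lens f=54): x=-7.4000 theta=-71/270 (≈-0.2630)
After 3 (propagate distance d=11): x=-2779/270 (≈-10.2926) theta=-71/270 (≈-0.2630)
After 4 (thin lens f=23): x=-2779/270 (≈-10.2926) theta=191/1035 (≈0.1845)
Rounded to 4 decimal places: x = -10.2926, theta = 0.1845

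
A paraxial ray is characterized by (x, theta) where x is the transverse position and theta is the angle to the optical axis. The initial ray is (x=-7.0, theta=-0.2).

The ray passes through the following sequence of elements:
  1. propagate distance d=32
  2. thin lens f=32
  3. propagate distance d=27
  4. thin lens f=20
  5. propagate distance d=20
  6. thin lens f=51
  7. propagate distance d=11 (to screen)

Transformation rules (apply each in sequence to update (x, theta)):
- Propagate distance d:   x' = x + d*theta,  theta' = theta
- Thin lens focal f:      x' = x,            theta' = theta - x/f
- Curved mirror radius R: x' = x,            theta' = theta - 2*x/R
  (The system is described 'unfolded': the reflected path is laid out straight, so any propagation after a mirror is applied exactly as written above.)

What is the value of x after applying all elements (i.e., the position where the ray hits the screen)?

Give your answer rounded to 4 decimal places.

Initial: x=-7.0000 theta=-0.2000
After 1 (propagate distance d=32): x=-13.4000 theta=-0.2000
After 2 (thin lens f=32): x=-13.4000 theta=7/32 (≈0.2188)
After 3 (propagate distance d=27): x=-1199/160 (≈-7.4938) theta=7/32 (≈0.2188)
After 4 (thin lens f=20): x=-1199/160 (≈-7.4938) theta=1899/3200 (≈0.5934)
After 5 (propagate distance d=20): x=4.3750 theta=1899/3200 (≈0.5934)
After 6 (thin lens f=51): x=4.3750 theta=82849/163200 (≈0.5077)
After 7 (propagate distance d=11 (to screen)): x=1625339/163200 (≈9.9592) theta=82849/163200 (≈0.5077)
Rounded to 4 decimal places: x = 9.9592

Answer: 9.9592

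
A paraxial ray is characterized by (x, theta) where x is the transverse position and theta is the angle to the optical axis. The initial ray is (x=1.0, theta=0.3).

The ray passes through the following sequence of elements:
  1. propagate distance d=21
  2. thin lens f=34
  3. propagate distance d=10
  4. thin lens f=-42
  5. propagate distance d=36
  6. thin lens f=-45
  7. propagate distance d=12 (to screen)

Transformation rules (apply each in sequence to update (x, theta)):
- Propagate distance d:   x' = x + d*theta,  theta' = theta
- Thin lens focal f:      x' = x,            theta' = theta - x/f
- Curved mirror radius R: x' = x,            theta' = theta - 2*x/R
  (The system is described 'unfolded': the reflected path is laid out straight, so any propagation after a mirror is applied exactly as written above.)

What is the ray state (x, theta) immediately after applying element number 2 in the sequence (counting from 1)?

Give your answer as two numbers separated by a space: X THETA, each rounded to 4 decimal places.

Initial: x=1.0000 theta=0.3000
After 1 (propagate distance d=21): x=7.3000 theta=0.3000
After 2 (thin lens f=34): x=7.3000 theta=29/340 (≈0.0853)
Rounded to 4 decimal places: x = 7.3000, theta = 0.0853

Answer: 7.3000 0.0853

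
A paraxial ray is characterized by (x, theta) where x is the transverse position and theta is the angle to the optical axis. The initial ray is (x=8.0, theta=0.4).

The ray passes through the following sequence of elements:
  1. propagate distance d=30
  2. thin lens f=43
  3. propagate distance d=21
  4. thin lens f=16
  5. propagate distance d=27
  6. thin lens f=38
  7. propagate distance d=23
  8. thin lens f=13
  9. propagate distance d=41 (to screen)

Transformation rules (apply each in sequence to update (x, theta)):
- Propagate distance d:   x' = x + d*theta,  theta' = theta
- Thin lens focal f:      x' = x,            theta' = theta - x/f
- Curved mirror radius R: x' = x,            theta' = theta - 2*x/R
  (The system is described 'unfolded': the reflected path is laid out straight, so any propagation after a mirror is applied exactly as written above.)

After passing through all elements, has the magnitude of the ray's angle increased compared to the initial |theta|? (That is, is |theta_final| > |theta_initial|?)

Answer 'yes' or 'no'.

Initial: x=8.0000 theta=0.4000
After 1 (propagate distance d=30): x=20.0000 theta=0.4000
After 2 (thin lens f=43): x=20.0000 theta=-14/215 (≈-0.0651)
After 3 (propagate distance d=21): x=4006/215 (≈18.6326) theta=-14/215 (≈-0.0651)
After 4 (thin lens f=16): x=4006/215 (≈18.6326) theta=-423/344 (≈-1.2297)
After 5 (propagate distance d=27): x=-25057/1720 (≈-14.5680) theta=-423/344 (≈-1.2297)
After 6 (thin lens f=38): x=-25057/1720 (≈-14.5680) theta=-55313/65360 (≈-0.8463)
After 7 (propagate distance d=23): x=-444873/13072 (≈-34.0325) theta=-55313/65360 (≈-0.8463)
After 8 (thin lens f=13): x=-444873/13072 (≈-34.0325) theta=7237/4085 (≈1.7716)
After 9 (propagate distance d=41 (to screen)): x=2523107/65360 (≈38.6032) theta=7237/4085 (≈1.7716)
|theta_initial|=0.4000 |theta_final|=7237/4085 (≈1.7716) -> increased

Answer: yes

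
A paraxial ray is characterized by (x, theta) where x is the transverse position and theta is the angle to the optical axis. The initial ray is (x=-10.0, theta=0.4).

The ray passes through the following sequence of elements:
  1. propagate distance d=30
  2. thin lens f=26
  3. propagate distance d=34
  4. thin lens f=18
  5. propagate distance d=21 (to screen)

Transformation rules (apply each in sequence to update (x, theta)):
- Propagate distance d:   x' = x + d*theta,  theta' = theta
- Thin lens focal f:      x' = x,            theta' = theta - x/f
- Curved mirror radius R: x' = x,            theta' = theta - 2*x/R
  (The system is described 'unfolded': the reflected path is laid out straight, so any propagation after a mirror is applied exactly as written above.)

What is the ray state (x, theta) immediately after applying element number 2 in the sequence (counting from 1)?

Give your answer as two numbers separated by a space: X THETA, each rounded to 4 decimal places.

Answer: 2.0000 0.3231

Derivation:
Initial: x=-10.0000 theta=0.4000
After 1 (propagate distance d=30): x=2.0000 theta=0.4000
After 2 (thin lens f=26): x=2.0000 theta=21/65 (≈0.3231)
Rounded to 4 decimal places: x = 2.0000, theta = 0.3231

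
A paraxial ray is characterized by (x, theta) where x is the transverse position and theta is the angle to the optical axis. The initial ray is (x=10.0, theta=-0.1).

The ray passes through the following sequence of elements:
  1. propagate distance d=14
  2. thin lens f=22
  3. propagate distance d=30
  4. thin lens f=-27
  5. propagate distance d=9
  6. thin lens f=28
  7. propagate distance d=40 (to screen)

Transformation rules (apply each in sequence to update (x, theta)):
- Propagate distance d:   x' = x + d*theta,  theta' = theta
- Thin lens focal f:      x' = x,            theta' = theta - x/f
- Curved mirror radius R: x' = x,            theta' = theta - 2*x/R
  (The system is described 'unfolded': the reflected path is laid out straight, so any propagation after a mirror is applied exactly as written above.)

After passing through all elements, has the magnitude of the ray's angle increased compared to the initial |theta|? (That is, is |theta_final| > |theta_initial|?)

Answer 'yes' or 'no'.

Answer: yes

Derivation:
Initial: x=10.0000 theta=-0.1000
After 1 (propagate distance d=14): x=8.6000 theta=-0.1000
After 2 (thin lens f=22): x=8.6000 theta=-27/55 (≈-0.4909)
After 3 (propagate distance d=30): x=-337/55 (≈-6.1273) theta=-27/55 (≈-0.4909)
After 4 (thin lens f=-27): x=-337/55 (≈-6.1273) theta=-1066/1485 (≈-0.7178)
After 5 (propagate distance d=9): x=-2077/165 (≈-12.5879) theta=-1066/1485 (≈-0.7178)
After 6 (thin lens f=28): x=-2077/165 (≈-12.5879) theta=-2231/8316 (≈-0.2683)
After 7 (propagate distance d=40 (to screen)): x=-242401/10395 (≈-23.3190) theta=-2231/8316 (≈-0.2683)
|theta_initial|=0.1000 |theta_final|=2231/8316 (≈0.2683) -> increased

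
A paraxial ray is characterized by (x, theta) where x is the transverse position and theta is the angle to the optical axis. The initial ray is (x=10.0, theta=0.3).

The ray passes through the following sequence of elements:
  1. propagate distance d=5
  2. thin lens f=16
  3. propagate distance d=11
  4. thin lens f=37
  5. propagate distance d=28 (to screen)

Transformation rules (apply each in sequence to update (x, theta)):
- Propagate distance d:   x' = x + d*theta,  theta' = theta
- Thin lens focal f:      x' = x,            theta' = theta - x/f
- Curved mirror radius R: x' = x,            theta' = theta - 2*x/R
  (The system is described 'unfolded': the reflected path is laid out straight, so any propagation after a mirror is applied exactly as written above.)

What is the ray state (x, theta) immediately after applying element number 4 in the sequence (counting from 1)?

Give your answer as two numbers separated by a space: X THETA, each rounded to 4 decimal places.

Initial: x=10.0000 theta=0.3000
After 1 (propagate distance d=5): x=11.5000 theta=0.3000
After 2 (thin lens f=16): x=11.5000 theta=-67/160 (≈-0.4188)
After 3 (propagate distance d=11): x=1103/160 (≈6.8938) theta=-67/160 (≈-0.4188)
After 4 (thin lens f=37): x=1103/160 (≈6.8938) theta=-1791/2960 (≈-0.6051)
Rounded to 4 decimal places: x = 6.8938, theta = -0.6051

Answer: 6.8938 -0.6051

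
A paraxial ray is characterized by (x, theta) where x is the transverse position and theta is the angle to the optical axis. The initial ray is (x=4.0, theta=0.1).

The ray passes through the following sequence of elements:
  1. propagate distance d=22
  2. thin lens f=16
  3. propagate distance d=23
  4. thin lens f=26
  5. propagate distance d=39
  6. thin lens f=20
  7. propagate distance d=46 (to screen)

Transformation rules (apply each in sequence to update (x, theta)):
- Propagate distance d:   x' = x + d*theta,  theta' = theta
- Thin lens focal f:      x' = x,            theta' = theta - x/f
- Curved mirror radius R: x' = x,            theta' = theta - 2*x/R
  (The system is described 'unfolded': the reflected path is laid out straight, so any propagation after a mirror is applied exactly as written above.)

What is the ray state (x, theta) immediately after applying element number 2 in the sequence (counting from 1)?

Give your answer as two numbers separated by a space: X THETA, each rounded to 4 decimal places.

Initial: x=4.0000 theta=0.1000
After 1 (propagate distance d=22): x=6.2000 theta=0.1000
After 2 (thin lens f=16): x=6.2000 theta=-0.2875
Rounded to 4 decimal places: x = 6.2000, theta = -0.2875

Answer: 6.2000 -0.2875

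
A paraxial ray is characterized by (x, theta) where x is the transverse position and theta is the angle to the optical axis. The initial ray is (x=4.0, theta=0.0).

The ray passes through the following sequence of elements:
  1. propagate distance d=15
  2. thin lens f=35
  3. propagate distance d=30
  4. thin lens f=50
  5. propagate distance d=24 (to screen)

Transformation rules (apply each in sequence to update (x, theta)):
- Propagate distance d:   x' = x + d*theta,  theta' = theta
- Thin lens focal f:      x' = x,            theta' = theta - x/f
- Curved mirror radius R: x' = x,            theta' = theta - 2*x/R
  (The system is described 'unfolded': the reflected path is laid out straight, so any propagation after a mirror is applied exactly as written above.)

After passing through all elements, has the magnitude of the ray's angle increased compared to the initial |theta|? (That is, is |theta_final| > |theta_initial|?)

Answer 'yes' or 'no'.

Answer: yes

Derivation:
Initial: x=4.0000 theta=0.0000
After 1 (propagate distance d=15): x=4.0000 theta=0.0000
After 2 (thin lens f=35): x=4.0000 theta=-4/35 (≈-0.1143)
After 3 (propagate distance d=30): x=4/7 (≈0.5714) theta=-4/35 (≈-0.1143)
After 4 (thin lens f=50): x=4/7 (≈0.5714) theta=-22/175 (≈-0.1257)
After 5 (propagate distance d=24 (to screen)): x=-428/175 (≈-2.4457) theta=-22/175 (≈-0.1257)
|theta_initial|=0.0000 |theta_final|=22/175 (≈0.1257) -> increased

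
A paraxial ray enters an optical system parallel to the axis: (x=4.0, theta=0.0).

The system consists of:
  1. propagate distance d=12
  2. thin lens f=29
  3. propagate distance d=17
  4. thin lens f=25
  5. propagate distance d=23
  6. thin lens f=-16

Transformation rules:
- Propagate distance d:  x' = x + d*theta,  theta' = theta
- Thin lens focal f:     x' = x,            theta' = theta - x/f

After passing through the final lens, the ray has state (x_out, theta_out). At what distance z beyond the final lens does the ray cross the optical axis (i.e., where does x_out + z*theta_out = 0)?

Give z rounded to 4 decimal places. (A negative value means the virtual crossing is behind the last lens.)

Initial: x=4.0000 theta=0.0000
After 1 (propagate distance d=12): x=4.0000 theta=0.0000
After 2 (thin lens f=29): x=4.0000 theta=-4/29 (≈-0.1379)
After 3 (propagate distance d=17): x=48/29 (≈1.6552) theta=-4/29 (≈-0.1379)
After 4 (thin lens f=25): x=48/29 (≈1.6552) theta=-148/725 (≈-0.2041)
After 5 (propagate distance d=23): x=-3.0400 theta=-148/725 (≈-0.2041)
After 6 (thin lens f=-16): x=-3.0400 theta=-1143/2900 (≈-0.3941)
z_focus = -x_out/theta_out = -(-3.0400)/(-1143/2900) = -8816/1143 ≈ -7.7130
Rounded to 4 decimal places: z = -7.7130

Answer: -7.7130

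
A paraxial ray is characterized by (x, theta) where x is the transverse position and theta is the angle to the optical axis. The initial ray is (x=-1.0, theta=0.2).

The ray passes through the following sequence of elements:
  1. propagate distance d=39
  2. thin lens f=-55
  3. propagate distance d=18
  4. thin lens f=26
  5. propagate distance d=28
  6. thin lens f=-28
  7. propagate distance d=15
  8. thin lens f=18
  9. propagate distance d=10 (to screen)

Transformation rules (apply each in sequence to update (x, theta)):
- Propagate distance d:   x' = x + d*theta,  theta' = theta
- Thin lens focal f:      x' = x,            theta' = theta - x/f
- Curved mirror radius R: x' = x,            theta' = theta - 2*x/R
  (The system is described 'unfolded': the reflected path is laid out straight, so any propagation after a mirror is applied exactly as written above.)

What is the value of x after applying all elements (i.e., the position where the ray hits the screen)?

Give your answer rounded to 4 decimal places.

Answer: 5.7124

Derivation:
Initial: x=-1.0000 theta=0.2000
After 1 (propagate distance d=39): x=6.8000 theta=0.2000
After 2 (thin lens f=-55): x=6.8000 theta=89/275 (≈0.3236)
After 3 (propagate distance d=18): x=3472/275 (≈12.6255) theta=89/275 (≈0.3236)
After 4 (thin lens f=26): x=3472/275 (≈12.6255) theta=-579/3575 (≈-0.1620)
After 5 (propagate distance d=28): x=28924/3575 (≈8.0906) theta=-579/3575 (≈-0.1620)
After 6 (thin lens f=-28): x=28924/3575 (≈8.0906) theta=454/3575 (≈0.1270)
After 7 (propagate distance d=15): x=35734/3575 (≈9.9955) theta=454/3575 (≈0.1270)
After 8 (thin lens f=18): x=35734/3575 (≈9.9955) theta=-13781/32175 (≈-0.4283)
After 9 (propagate distance d=10 (to screen)): x=183796/32175 (≈5.7124) theta=-13781/32175 (≈-0.4283)
Rounded to 4 decimal places: x = 5.7124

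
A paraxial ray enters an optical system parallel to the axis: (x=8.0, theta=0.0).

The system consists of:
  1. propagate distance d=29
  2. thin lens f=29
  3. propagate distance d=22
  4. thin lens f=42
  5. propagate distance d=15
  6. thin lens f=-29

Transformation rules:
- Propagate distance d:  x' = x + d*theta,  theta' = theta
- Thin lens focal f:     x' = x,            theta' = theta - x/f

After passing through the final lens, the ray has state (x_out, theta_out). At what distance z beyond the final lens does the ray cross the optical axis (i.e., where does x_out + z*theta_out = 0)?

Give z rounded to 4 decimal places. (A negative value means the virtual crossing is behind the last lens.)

Initial: x=8.0000 theta=0.0000
After 1 (propagate distance d=29): x=8.0000 theta=0.0000
After 2 (thin lens f=29): x=8.0000 theta=-8/29 (≈-0.2759)
After 3 (propagate distance d=22): x=56/29 (≈1.9310) theta=-8/29 (≈-0.2759)
After 4 (thin lens f=42): x=56/29 (≈1.9310) theta=-28/87 (≈-0.3218)
After 5 (propagate distance d=15): x=-84/29 (≈-2.8966) theta=-28/87 (≈-0.3218)
After 6 (thin lens f=-29): x=-84/29 (≈-2.8966) theta=-1064/2523 (≈-0.4217)
z_focus = -x_out/theta_out = -(-84/29)/(-1064/2523) = -261/38 ≈ -6.8684
Rounded to 4 decimal places: z = -6.8684

Answer: -6.8684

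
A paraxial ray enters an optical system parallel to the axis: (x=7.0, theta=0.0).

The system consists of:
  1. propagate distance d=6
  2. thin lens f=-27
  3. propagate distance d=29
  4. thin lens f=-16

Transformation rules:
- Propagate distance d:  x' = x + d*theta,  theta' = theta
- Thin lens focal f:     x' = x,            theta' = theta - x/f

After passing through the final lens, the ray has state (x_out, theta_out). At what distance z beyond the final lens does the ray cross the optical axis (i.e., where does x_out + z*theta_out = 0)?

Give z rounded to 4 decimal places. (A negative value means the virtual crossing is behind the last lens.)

Initial: x=7.0000 theta=0.0000
After 1 (propagate distance d=6): x=7.0000 theta=0.0000
After 2 (thin lens f=-27): x=7.0000 theta=7/27 (≈0.2593)
After 3 (propagate distance d=29): x=392/27 (≈14.5185) theta=7/27 (≈0.2593)
After 4 (thin lens f=-16): x=392/27 (≈14.5185) theta=7/6 (≈1.1667)
z_focus = -x_out/theta_out = -(392/27)/(7/6) = -112/9 ≈ -12.4444
Rounded to 4 decimal places: z = -12.4444

Answer: -12.4444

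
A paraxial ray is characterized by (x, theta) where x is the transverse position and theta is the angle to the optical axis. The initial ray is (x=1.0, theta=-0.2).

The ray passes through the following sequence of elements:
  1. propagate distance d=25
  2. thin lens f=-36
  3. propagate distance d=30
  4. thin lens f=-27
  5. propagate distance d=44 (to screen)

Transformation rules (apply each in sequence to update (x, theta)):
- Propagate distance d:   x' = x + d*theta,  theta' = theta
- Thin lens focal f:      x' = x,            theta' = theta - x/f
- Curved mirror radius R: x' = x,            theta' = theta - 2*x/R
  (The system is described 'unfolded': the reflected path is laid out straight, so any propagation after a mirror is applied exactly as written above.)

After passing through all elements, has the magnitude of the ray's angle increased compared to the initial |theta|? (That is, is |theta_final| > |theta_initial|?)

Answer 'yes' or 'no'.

Answer: yes

Derivation:
Initial: x=1.0000 theta=-0.2000
After 1 (propagate distance d=25): x=-4.0000 theta=-0.2000
After 2 (thin lens f=-36): x=-4.0000 theta=-14/45 (≈-0.3111)
After 3 (propagate distance d=30): x=-40/3 (≈-13.3333) theta=-14/45 (≈-0.3111)
After 4 (thin lens f=-27): x=-40/3 (≈-13.3333) theta=-326/405 (≈-0.8049)
After 5 (propagate distance d=44 (to screen)): x=-19744/405 (≈-48.7506) theta=-326/405 (≈-0.8049)
|theta_initial|=0.2000 |theta_final|=326/405 (≈0.8049) -> increased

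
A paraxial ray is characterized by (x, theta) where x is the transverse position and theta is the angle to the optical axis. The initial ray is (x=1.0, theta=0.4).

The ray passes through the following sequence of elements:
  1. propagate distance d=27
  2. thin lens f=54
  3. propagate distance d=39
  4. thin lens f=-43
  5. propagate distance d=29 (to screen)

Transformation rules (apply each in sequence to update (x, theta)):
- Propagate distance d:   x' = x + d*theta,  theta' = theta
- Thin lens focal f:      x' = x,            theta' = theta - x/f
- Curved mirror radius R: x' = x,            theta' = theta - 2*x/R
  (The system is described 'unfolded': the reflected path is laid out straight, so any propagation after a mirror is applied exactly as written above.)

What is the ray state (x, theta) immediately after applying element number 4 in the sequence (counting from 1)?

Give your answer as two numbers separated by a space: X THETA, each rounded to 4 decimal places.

Initial: x=1.0000 theta=0.4000
After 1 (propagate distance d=27): x=11.8000 theta=0.4000
After 2 (thin lens f=54): x=11.8000 theta=49/270 (≈0.1815)
After 3 (propagate distance d=39): x=1699/90 (≈18.8778) theta=49/270 (≈0.1815)
After 4 (thin lens f=-43): x=1699/90 (≈18.8778) theta=3602/5805 (≈0.6205)
Rounded to 4 decimal places: x = 18.8778, theta = 0.6205

Answer: 18.8778 0.6205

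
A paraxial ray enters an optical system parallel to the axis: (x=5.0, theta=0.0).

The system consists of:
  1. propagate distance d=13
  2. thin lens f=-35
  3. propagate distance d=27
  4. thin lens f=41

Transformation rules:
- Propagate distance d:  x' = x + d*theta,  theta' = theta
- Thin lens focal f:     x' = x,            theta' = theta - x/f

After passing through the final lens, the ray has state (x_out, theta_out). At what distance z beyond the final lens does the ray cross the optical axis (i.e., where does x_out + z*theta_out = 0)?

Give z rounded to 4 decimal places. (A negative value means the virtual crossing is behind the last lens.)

Initial: x=5.0000 theta=0.0000
After 1 (propagate distance d=13): x=5.0000 theta=0.0000
After 2 (thin lens f=-35): x=5.0000 theta=1/7 (≈0.1429)
After 3 (propagate distance d=27): x=62/7 (≈8.8571) theta=1/7 (≈0.1429)
After 4 (thin lens f=41): x=62/7 (≈8.8571) theta=-3/41 (≈-0.0732)
z_focus = -x_out/theta_out = -(62/7)/(-3/41) = 2542/21 ≈ 121.0476
Rounded to 4 decimal places: z = 121.0476

Answer: 121.0476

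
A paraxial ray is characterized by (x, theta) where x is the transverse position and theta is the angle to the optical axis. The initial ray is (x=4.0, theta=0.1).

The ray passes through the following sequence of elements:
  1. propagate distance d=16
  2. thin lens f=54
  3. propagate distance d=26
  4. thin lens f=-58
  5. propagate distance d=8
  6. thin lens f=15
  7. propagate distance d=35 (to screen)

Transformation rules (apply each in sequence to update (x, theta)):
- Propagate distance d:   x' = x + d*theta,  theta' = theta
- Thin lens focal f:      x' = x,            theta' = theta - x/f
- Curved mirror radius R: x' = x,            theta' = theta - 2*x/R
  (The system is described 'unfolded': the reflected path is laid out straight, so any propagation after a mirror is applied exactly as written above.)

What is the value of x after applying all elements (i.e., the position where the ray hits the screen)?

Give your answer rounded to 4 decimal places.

Answer: -5.1194

Derivation:
Initial: x=4.0000 theta=0.1000
After 1 (propagate distance d=16): x=5.6000 theta=0.1000
After 2 (thin lens f=54): x=5.6000 theta=-1/270 (≈-0.0037)
After 3 (propagate distance d=26): x=743/135 (≈5.5037) theta=-1/270 (≈-0.0037)
After 4 (thin lens f=-58): x=743/135 (≈5.5037) theta=119/1305 (≈0.0912)
After 5 (propagate distance d=8): x=24403/3915 (≈6.2332) theta=119/1305 (≈0.0912)
After 6 (thin lens f=15): x=24403/3915 (≈6.2332) theta=-19048/58725 (≈-0.3244)
After 7 (propagate distance d=35 (to screen)): x=-60127/11745 (≈-5.1194) theta=-19048/58725 (≈-0.3244)
Rounded to 4 decimal places: x = -5.1194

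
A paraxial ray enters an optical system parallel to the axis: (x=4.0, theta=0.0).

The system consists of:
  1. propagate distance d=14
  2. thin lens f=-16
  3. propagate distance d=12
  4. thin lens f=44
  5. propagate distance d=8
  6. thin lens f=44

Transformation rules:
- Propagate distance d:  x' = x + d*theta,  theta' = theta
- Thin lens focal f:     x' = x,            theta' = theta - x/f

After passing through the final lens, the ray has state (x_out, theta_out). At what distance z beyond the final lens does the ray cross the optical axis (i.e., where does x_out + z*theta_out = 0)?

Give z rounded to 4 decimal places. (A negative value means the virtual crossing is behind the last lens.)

Initial: x=4.0000 theta=0.0000
After 1 (propagate distance d=14): x=4.0000 theta=0.0000
After 2 (thin lens f=-16): x=4.0000 theta=0.2500
After 3 (propagate distance d=12): x=7.0000 theta=0.2500
After 4 (thin lens f=44): x=7.0000 theta=1/11 (≈0.0909)
After 5 (propagate distance d=8): x=85/11 (≈7.7273) theta=1/11 (≈0.0909)
After 6 (thin lens f=44): x=85/11 (≈7.7273) theta=-41/484 (≈-0.0847)
z_focus = -x_out/theta_out = -(85/11)/(-41/484) = 3740/41 ≈ 91.2195
Rounded to 4 decimal places: z = 91.2195

Answer: 91.2195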